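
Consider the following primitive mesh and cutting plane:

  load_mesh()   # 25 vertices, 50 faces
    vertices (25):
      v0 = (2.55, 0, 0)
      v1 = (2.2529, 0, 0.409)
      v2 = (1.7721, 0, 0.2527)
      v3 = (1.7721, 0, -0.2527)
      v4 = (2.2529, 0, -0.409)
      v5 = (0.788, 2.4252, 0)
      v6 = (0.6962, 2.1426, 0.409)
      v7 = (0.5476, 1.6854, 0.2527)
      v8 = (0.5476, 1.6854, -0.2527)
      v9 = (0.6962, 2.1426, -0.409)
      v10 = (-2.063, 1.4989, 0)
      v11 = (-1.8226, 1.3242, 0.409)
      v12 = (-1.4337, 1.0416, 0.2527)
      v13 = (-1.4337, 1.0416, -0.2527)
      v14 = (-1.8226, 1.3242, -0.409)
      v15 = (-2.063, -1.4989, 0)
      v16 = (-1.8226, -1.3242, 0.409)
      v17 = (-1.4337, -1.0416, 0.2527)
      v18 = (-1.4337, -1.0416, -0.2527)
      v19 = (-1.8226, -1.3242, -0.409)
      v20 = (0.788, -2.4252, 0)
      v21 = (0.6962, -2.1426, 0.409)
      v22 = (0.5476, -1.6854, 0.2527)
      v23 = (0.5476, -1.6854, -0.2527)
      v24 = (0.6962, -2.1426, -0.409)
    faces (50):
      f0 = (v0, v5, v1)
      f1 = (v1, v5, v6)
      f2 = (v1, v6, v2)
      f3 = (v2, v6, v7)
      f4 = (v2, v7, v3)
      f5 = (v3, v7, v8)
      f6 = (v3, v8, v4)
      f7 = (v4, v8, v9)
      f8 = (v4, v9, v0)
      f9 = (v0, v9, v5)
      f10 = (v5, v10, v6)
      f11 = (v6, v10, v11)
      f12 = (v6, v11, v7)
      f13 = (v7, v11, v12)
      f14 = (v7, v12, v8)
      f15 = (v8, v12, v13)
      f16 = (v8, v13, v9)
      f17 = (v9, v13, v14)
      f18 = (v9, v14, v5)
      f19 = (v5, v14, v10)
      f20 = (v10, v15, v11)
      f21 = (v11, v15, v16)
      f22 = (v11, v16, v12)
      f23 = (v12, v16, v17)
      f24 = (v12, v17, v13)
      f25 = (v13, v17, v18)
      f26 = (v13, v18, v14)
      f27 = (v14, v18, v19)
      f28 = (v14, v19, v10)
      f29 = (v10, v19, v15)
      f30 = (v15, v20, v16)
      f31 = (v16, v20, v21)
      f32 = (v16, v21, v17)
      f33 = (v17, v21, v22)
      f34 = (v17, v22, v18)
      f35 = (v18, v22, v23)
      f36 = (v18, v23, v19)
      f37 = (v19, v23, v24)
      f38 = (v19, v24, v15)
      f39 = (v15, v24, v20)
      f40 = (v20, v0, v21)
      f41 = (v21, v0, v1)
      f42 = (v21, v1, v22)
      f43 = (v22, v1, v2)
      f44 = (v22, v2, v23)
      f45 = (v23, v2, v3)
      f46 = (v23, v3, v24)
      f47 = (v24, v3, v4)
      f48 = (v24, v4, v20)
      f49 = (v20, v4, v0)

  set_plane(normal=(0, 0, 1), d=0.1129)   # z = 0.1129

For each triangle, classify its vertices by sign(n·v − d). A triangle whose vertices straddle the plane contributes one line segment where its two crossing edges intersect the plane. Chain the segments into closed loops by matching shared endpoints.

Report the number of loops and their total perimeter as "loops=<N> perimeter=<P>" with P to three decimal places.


loops=2 perimeter=24.923

Straddling triangles (20 of 50):
  (v0,v5,v1) [--+] → (1.19237, 1.75575, 0.1129)–(2.46799, 0, 0.1129)  len=2.1702
  (v1,v5,v6) [+-+] → (1.19237, 1.75575, 0.1129)–(0.76266, 2.34719, 0.1129)  len=0.7311
  (v2,v7,v3) [++-] → (0.886312, 1.2192, 0.1129)–(1.7721, 0, 0.1129)  len=1.5070
  (v3,v7,v8) [-+-] → (0.886312, 1.2192, 0.1129)–(0.5476, 1.6854, 0.1129)  len=0.5763
  (v5,v10,v6) [--+] → (-1.30135, 1.67659, 0.1129)–(0.76266, 2.34719, 0.1129)  len=2.1702
  (v6,v10,v11) [+-+] → (-1.30135, 1.67659, 0.1129)–(-1.99664, 1.45068, 0.1129)  len=0.7311
  (v7,v12,v8) [++-] → (-0.885647, 1.21968, 0.1129)–(0.5476, 1.6854, 0.1129)  len=1.5070
  (v8,v12,v13) [-+-] → (-0.885647, 1.21968, 0.1129)–(-1.4337, 1.0416, 0.1129)  len=0.5763
  (v10,v15,v11) [--+] → (-1.99664, -0.719614, 0.1129)–(-1.99664, 1.45068, 0.1129)  len=2.1703
  (v11,v15,v16) [+-+] → (-1.99664, -0.719614, 0.1129)–(-1.99664, -1.45068, 0.1129)  len=0.7311
  (v12,v17,v13) [++-] → (-1.4337, -0.465361, 0.1129)–(-1.4337, 1.0416, 0.1129)  len=1.5070
  (v13,v17,v18) [-+-] → (-1.4337, -0.465361, 0.1129)–(-1.4337, -1.0416, 0.1129)  len=0.5762
  (v15,v20,v16) [--+] → (0.0673723, -2.12128, 0.1129)–(-1.99664, -1.45068, 0.1129)  len=2.1702
  (v16,v20,v21) [+-+] → (0.0673723, -2.12128, 0.1129)–(0.76266, -2.34719, 0.1129)  len=0.7311
  (v17,v22,v18) [++-] → (-0.000452513, -1.50732, 0.1129)–(-1.4337, -1.0416, 0.1129)  len=1.5070
  (v18,v22,v23) [-+-] → (-0.000452513, -1.50732, 0.1129)–(0.5476, -1.6854, 0.1129)  len=0.5763
  (v20,v0,v21) [--+] → (2.03828, -0.591441, 0.1129)–(0.76266, -2.34719, 0.1129)  len=2.1702
  (v21,v0,v1) [+-+] → (2.03828, -0.591441, 0.1129)–(2.46799, 0, 0.1129)  len=0.7311
  (v22,v2,v23) [++-] → (1.43339, -0.466203, 0.1129)–(0.5476, -1.6854, 0.1129)  len=1.5070
  (v23,v2,v3) [-+-] → (1.43339, -0.466203, 0.1129)–(1.7721, 0, 0.1129)  len=0.5763

Chained into 2 loop(s):
  loop 1: 10 segments, perimeter = 14.5065
  loop 2: 10 segments, perimeter = 10.4163
Total perimeter = 24.923


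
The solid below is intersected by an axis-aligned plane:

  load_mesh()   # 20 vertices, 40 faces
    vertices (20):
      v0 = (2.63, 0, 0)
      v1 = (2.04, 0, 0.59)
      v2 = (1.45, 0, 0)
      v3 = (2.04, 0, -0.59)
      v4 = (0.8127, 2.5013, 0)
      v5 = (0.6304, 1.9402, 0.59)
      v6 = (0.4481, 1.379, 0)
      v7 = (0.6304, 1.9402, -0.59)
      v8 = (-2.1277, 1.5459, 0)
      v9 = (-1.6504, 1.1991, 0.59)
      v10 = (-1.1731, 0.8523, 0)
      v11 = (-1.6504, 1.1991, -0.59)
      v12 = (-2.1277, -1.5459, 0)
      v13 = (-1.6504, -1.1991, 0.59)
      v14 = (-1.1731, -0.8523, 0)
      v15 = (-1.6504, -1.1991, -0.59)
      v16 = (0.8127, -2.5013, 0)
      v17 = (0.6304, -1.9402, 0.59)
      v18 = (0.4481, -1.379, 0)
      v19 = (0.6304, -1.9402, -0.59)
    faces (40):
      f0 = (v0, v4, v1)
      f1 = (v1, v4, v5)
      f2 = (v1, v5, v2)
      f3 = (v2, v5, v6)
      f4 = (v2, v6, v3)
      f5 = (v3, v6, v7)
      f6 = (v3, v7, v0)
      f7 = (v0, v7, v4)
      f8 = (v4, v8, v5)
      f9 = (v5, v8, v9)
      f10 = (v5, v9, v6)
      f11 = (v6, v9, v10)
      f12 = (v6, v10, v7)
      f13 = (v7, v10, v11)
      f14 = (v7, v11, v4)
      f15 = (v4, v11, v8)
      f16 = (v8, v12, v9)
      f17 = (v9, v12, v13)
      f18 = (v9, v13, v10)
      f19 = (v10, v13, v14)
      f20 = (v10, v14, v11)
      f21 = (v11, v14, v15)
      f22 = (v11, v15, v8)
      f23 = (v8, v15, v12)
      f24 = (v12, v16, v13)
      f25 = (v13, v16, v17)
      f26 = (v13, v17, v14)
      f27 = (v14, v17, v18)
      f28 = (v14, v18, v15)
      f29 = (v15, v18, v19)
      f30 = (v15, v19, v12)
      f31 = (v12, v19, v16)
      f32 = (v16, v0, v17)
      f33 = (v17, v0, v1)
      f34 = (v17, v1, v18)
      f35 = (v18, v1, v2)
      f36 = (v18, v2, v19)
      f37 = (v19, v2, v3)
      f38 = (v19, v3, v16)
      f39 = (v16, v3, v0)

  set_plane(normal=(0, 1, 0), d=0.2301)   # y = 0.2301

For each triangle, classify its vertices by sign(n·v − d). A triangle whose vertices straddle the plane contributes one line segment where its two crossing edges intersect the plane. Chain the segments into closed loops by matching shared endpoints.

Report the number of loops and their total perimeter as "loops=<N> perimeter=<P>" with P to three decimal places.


loops=2 perimeter=6.373

Straddling triangles (16 of 40):
  (v0,v4,v1) [-+-] → (2.46282, 0.2301, 0)–(1.9271, 0.2301, 0.535725)  len=0.7576
  (v1,v4,v5) [-++] → (1.9271, 0.2301, 0.535725)–(1.87283, 0.2301, 0.59)  len=0.0768
  (v1,v5,v2) [-+-] → (1.87283, 0.2301, 0.59)–(1.3528, 0.2301, 0.0699717)  len=0.7354
  (v2,v5,v6) [-++] → (1.3528, 0.2301, 0.0699717)–(1.28282, 0.2301, 0)  len=0.0990
  (v2,v6,v3) [-+-] → (1.28282, 0.2301, 0)–(1.77438, 0.2301, -0.491553)  len=0.6952
  (v3,v6,v7) [-++] → (1.77438, 0.2301, -0.491553)–(1.87283, 0.2301, -0.59)  len=0.1392
  (v3,v7,v0) [-+-] → (1.87283, 0.2301, -0.59)–(2.39286, 0.2301, -0.0699717)  len=0.7354
  (v0,v7,v4) [-++] → (2.39286, 0.2301, -0.0699717)–(2.46282, 0.2301, 0)  len=0.0990
  (v8,v12,v9) [+-+] → (-2.1277, 0.2301, 0)–(-1.81889, 0.2301, 0.381727)  len=0.4910
  (v9,v12,v13) [+--] → (-1.81889, 0.2301, 0.381727)–(-1.6504, 0.2301, 0.59)  len=0.2679
  (v9,v13,v10) [+-+] → (-1.6504, 0.2301, 0.59)–(-1.31787, 0.2301, 0.17895)  len=0.5287
  (v10,v13,v14) [+--] → (-1.31787, 0.2301, 0.17895)–(-1.1731, 0.2301, 0)  len=0.2302
  (v10,v14,v11) [+-+] → (-1.1731, 0.2301, 0)–(-1.42494, 0.2301, -0.311307)  len=0.4004
  (v11,v14,v15) [+--] → (-1.42494, 0.2301, -0.311307)–(-1.6504, 0.2301, -0.59)  len=0.3585
  (v11,v15,v8) [+-+] → (-1.6504, 0.2301, -0.59)–(-1.89891, 0.2301, -0.282813)  len=0.3951
  (v8,v15,v12) [+--] → (-1.89891, 0.2301, -0.282813)–(-2.1277, 0.2301, 0)  len=0.3638

Chained into 2 loop(s):
  loop 1: 8 segments, perimeter = 3.3375
  loop 2: 8 segments, perimeter = 3.0356
Total perimeter = 6.373


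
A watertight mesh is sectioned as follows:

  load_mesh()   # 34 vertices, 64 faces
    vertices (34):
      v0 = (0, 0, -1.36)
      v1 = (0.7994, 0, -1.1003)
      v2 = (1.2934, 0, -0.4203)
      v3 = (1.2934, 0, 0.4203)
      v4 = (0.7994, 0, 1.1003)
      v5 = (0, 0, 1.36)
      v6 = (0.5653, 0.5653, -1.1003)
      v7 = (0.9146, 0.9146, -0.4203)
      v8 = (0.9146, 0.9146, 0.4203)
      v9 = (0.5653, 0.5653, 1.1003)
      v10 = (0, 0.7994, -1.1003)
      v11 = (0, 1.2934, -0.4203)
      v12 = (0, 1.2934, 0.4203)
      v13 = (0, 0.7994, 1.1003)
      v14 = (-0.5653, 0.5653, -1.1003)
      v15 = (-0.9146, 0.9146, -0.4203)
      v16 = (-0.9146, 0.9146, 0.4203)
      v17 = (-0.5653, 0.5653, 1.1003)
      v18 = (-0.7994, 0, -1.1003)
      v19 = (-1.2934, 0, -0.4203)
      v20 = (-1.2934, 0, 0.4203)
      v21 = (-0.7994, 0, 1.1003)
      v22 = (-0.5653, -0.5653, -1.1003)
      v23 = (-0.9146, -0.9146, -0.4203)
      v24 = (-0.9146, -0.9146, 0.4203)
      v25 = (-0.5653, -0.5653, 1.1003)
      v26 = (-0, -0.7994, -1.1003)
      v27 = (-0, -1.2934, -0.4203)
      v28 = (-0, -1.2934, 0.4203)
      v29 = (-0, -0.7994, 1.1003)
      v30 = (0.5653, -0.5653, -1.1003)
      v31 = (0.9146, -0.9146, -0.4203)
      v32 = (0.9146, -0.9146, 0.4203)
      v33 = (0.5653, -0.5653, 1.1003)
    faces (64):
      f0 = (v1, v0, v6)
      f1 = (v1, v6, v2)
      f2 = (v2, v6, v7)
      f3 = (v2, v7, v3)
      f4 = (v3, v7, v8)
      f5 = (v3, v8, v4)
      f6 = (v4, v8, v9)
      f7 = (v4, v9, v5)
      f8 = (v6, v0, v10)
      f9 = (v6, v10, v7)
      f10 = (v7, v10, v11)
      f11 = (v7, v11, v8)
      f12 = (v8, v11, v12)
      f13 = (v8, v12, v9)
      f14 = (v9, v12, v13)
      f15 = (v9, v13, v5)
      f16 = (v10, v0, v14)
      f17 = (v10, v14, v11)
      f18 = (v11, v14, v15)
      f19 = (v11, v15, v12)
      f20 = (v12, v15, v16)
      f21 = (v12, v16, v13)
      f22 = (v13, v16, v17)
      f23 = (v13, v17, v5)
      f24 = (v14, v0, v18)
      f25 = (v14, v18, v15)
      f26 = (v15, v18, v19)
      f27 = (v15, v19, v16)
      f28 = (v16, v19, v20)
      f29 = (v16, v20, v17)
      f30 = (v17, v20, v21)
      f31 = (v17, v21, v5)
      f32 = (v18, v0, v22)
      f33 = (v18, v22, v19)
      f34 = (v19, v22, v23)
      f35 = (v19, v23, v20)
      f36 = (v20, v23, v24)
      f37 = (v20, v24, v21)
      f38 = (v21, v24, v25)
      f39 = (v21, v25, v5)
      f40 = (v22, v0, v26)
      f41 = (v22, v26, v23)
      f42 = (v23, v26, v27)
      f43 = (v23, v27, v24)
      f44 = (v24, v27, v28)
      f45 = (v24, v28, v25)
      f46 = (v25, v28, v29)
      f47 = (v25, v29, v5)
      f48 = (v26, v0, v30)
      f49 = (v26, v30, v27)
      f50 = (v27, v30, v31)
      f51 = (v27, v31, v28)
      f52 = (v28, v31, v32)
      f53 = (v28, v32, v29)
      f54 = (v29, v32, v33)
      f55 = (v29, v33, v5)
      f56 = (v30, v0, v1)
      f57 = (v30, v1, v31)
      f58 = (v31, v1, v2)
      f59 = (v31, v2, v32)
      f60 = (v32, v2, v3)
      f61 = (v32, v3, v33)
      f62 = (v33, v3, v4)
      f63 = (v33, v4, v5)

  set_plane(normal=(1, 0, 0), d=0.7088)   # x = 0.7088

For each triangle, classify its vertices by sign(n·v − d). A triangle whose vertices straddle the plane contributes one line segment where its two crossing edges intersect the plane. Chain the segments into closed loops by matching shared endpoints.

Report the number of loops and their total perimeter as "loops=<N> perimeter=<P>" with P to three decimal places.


loops=1 perimeter=6.801

Straddling triangles (20 of 64):
  (v1,v0,v6) [+--] → (0.7088, 0, -1.12973)–(0.7088, 0.218779, -1.1003)  len=0.2208
  (v1,v6,v2) [+-+] → (0.7088, 0.218779, -1.1003)–(0.7088, 0.453886, -0.96628)  len=0.2706
  (v2,v6,v7) [+-+] → (0.7088, 0.453886, -0.96628)–(0.7088, 0.7088, -0.820941)  len=0.2934
  (v4,v8,v9) [++-] → (0.7088, 0.7088, 0.820941)–(0.7088, 0.218779, 1.1003)  len=0.5641
  (v4,v9,v5) [+--] → (0.7088, 0.218779, 1.1003)–(0.7088, 0, 1.12973)  len=0.2208
  (v6,v10,v7) [--+] → (0.7088, 0.888678, -0.573311)–(0.7088, 0.7088, -0.820941)  len=0.3061
  (v7,v10,v11) [+--] → (0.7088, 0.888678, -0.573311)–(0.7088, 0.999836, -0.4203)  len=0.1891
  (v7,v11,v8) [+-+] → (0.7088, 0.999836, -0.4203)–(0.7088, 0.999836, 0.231151)  len=0.6515
  (v8,v11,v12) [+--] → (0.7088, 0.999836, 0.231151)–(0.7088, 0.999836, 0.4203)  len=0.1891
  (v8,v12,v9) [+--] → (0.7088, 0.999836, 0.4203)–(0.7088, 0.7088, 0.820941)  len=0.4952
  (v27,v30,v31) [--+] → (0.7088, -0.7088, -0.820941)–(0.7088, -0.999836, -0.4203)  len=0.4952
  (v27,v31,v28) [-+-] → (0.7088, -0.999836, -0.4203)–(0.7088, -0.999836, -0.231151)  len=0.1891
  (v28,v31,v32) [-++] → (0.7088, -0.999836, -0.231151)–(0.7088, -0.999836, 0.4203)  len=0.6515
  (v28,v32,v29) [-+-] → (0.7088, -0.999836, 0.4203)–(0.7088, -0.888678, 0.573311)  len=0.1891
  (v29,v32,v33) [-+-] → (0.7088, -0.888678, 0.573311)–(0.7088, -0.7088, 0.820941)  len=0.3061
  (v30,v0,v1) [--+] → (0.7088, 0, -1.12973)–(0.7088, -0.218779, -1.1003)  len=0.2208
  (v30,v1,v31) [-++] → (0.7088, -0.218779, -1.1003)–(0.7088, -0.7088, -0.820941)  len=0.5641
  (v32,v3,v33) [++-] → (0.7088, -0.453886, 0.96628)–(0.7088, -0.7088, 0.820941)  len=0.2934
  (v33,v3,v4) [-++] → (0.7088, -0.453886, 0.96628)–(0.7088, -0.218779, 1.1003)  len=0.2706
  (v33,v4,v5) [-+-] → (0.7088, -0.218779, 1.1003)–(0.7088, 0, 1.12973)  len=0.2208

Chained into 1 loop(s):
  loop 1: 20 segments, perimeter = 6.8012
Total perimeter = 6.801


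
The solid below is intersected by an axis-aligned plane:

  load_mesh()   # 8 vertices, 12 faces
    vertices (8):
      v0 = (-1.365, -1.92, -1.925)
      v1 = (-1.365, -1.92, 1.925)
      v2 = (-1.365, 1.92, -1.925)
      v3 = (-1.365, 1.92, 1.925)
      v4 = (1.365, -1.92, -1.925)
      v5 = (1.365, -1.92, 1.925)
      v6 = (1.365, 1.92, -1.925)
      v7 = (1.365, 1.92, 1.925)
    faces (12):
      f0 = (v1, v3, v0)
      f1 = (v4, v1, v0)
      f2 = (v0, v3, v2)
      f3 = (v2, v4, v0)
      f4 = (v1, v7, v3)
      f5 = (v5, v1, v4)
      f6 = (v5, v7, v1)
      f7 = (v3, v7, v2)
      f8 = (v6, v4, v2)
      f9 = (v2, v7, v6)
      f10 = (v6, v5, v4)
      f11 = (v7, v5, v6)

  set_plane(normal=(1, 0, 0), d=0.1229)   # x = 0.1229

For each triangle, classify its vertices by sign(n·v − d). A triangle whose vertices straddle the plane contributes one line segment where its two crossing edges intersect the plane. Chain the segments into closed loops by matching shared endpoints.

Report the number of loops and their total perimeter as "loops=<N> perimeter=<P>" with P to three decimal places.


Straddling triangles (8 of 12):
  (v4,v1,v0) [+--] → (0.1229, -1.92, -0.173321)–(0.1229, -1.92, -1.925)  len=1.7517
  (v2,v4,v0) [-+-] → (0.1229, -0.17287, -1.925)–(0.1229, -1.92, -1.925)  len=1.7471
  (v1,v7,v3) [-+-] → (0.1229, 0.17287, 1.925)–(0.1229, 1.92, 1.925)  len=1.7471
  (v5,v1,v4) [+-+] → (0.1229, -1.92, 1.925)–(0.1229, -1.92, -0.173321)  len=2.0983
  (v5,v7,v1) [++-] → (0.1229, 0.17287, 1.925)–(0.1229, -1.92, 1.925)  len=2.0929
  (v3,v7,v2) [-+-] → (0.1229, 1.92, 1.925)–(0.1229, 1.92, 0.173321)  len=1.7517
  (v6,v4,v2) [++-] → (0.1229, -0.17287, -1.925)–(0.1229, 1.92, -1.925)  len=2.0929
  (v2,v7,v6) [-++] → (0.1229, 1.92, 0.173321)–(0.1229, 1.92, -1.925)  len=2.0983

Chained into 1 loop(s):
  loop 1: 8 segments, perimeter = 15.3800
Total perimeter = 15.380

loops=1 perimeter=15.380


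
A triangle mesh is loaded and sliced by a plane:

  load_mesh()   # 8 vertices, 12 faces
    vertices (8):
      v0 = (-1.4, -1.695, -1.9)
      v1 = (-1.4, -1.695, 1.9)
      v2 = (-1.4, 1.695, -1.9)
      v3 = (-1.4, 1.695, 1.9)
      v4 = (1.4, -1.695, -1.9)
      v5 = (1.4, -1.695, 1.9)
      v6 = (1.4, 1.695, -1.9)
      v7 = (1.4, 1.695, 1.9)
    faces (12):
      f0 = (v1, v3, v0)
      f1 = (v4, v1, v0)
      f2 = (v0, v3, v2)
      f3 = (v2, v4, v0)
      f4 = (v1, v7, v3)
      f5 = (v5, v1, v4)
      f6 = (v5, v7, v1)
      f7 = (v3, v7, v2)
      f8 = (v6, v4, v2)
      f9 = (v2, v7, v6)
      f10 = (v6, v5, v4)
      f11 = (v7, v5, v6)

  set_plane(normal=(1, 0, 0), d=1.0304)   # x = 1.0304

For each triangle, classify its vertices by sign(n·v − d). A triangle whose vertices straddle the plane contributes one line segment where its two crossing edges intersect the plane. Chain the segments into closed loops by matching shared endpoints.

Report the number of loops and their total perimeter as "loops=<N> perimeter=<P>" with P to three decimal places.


loops=1 perimeter=14.380

Straddling triangles (8 of 12):
  (v4,v1,v0) [+--] → (1.0304, -1.695, -1.3984)–(1.0304, -1.695, -1.9)  len=0.5016
  (v2,v4,v0) [-+-] → (1.0304, -1.24752, -1.9)–(1.0304, -1.695, -1.9)  len=0.4475
  (v1,v7,v3) [-+-] → (1.0304, 1.24752, 1.9)–(1.0304, 1.695, 1.9)  len=0.4475
  (v5,v1,v4) [+-+] → (1.0304, -1.695, 1.9)–(1.0304, -1.695, -1.3984)  len=3.2984
  (v5,v7,v1) [++-] → (1.0304, 1.24752, 1.9)–(1.0304, -1.695, 1.9)  len=2.9425
  (v3,v7,v2) [-+-] → (1.0304, 1.695, 1.9)–(1.0304, 1.695, 1.3984)  len=0.5016
  (v6,v4,v2) [++-] → (1.0304, -1.24752, -1.9)–(1.0304, 1.695, -1.9)  len=2.9425
  (v2,v7,v6) [-++] → (1.0304, 1.695, 1.3984)–(1.0304, 1.695, -1.9)  len=3.2984

Chained into 1 loop(s):
  loop 1: 8 segments, perimeter = 14.3800
Total perimeter = 14.380


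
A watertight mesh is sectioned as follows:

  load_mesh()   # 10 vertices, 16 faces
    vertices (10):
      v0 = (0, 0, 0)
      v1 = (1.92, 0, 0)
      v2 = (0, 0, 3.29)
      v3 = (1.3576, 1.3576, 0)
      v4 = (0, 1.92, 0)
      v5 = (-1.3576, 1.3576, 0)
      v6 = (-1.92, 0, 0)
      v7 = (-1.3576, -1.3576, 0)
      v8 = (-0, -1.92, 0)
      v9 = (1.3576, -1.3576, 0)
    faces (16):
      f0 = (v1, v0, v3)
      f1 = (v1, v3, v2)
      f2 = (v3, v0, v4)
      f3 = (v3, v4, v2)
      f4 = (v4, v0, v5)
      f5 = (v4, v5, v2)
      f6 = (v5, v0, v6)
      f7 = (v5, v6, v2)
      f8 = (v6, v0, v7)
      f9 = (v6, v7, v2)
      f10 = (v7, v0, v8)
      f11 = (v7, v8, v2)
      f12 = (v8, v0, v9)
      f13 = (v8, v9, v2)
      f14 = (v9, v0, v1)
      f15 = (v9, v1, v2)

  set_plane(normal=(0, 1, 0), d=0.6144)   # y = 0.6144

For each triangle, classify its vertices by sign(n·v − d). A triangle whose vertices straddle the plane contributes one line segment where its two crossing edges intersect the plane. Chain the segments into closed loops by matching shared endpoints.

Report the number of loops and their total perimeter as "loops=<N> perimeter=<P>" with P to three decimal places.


loops=1 perimeter=9.009

Straddling triangles (8 of 16):
  (v1,v0,v3) [--+] → (0.6144, 0.6144, 0)–(1.66548, 0.6144, 0)  len=1.0511
  (v1,v3,v2) [-+-] → (1.66548, 0.6144, 0)–(0.6144, 0.6144, 1.80107)  len=2.0853
  (v3,v0,v4) [+-+] → (0.6144, 0.6144, 0)–(0, 0.6144, 0)  len=0.6144
  (v3,v4,v2) [++-] → (0, 0.6144, 2.2372)–(0.6144, 0.6144, 1.80107)  len=0.7535
  (v4,v0,v5) [+-+] → (0, 0.6144, 0)–(-0.6144, 0.6144, 0)  len=0.6144
  (v4,v5,v2) [++-] → (-0.6144, 0.6144, 1.80107)–(0, 0.6144, 2.2372)  len=0.7535
  (v5,v0,v6) [+--] → (-0.6144, 0.6144, 0)–(-1.66548, 0.6144, 0)  len=1.0511
  (v5,v6,v2) [+--] → (-1.66548, 0.6144, 0)–(-0.6144, 0.6144, 1.80107)  len=2.0853

Chained into 1 loop(s):
  loop 1: 8 segments, perimeter = 9.0085
Total perimeter = 9.009


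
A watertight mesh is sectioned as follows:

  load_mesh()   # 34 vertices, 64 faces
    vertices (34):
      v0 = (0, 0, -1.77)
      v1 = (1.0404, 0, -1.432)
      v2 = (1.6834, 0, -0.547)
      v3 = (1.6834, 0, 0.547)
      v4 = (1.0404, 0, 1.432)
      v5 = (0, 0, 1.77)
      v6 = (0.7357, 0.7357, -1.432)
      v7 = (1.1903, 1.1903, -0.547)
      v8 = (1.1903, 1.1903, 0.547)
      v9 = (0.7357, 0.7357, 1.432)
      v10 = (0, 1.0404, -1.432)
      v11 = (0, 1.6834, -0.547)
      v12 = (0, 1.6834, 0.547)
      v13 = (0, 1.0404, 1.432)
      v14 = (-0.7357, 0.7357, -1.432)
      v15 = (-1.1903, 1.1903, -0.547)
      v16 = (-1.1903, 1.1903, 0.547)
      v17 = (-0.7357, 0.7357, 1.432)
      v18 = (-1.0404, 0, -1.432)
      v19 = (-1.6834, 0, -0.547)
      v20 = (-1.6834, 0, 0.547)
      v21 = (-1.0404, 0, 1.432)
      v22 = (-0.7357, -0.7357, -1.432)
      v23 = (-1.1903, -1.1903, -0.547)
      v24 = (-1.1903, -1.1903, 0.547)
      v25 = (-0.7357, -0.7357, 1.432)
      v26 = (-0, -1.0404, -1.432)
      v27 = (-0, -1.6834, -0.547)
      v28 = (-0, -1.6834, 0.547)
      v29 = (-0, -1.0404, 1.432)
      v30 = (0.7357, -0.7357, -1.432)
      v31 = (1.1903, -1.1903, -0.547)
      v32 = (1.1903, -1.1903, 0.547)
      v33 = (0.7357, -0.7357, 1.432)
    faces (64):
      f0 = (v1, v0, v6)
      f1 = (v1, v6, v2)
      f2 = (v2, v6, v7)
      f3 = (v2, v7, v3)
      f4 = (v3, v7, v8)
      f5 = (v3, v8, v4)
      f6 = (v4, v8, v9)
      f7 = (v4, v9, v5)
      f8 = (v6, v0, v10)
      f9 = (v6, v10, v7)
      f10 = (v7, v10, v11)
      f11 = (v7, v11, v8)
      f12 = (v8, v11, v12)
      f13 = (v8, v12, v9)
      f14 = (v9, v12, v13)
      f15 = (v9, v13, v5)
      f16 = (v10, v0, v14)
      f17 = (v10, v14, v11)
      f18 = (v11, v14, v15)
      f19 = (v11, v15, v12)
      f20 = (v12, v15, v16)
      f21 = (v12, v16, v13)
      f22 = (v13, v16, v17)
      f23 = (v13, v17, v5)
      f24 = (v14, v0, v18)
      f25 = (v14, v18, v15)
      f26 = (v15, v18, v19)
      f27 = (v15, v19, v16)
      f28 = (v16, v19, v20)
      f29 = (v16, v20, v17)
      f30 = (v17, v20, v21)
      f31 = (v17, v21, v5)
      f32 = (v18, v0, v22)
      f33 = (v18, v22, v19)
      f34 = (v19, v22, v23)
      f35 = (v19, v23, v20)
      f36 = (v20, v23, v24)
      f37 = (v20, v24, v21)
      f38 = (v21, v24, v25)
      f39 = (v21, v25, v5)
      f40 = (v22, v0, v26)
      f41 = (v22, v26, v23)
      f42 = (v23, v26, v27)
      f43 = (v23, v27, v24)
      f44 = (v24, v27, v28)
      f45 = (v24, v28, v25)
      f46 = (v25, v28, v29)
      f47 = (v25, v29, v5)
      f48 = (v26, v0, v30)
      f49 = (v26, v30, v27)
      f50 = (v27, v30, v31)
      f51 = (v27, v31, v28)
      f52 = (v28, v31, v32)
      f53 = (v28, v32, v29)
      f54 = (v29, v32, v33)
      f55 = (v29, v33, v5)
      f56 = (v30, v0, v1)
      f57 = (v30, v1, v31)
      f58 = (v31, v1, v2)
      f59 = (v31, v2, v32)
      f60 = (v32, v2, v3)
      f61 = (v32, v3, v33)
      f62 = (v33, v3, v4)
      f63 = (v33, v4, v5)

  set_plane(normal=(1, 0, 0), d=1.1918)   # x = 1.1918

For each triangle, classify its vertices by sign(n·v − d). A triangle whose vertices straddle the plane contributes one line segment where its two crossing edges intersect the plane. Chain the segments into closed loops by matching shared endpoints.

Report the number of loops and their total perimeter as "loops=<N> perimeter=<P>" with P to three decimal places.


Straddling triangles (10 of 64):
  (v1,v6,v2) [--+] → (1.1918, 0.381629, -1.00608)–(1.1918, 0, -1.22362)  len=0.4393
  (v2,v6,v7) [+--] → (1.1918, 0.381629, -1.00608)–(1.1918, 1.18668, -0.547)  len=0.9267
  (v2,v7,v3) [+-+] → (1.1918, 1.18668, -0.547)–(1.1918, 1.18668, -0.543672)  len=0.0033
  (v3,v7,v8) [+--] → (1.1918, 1.18668, -0.543672)–(1.1918, 1.18668, 0.547)  len=1.0907
  (v3,v8,v4) [+--] → (1.1918, 1.18668, 0.547)–(1.1918, 0, 1.22362)  len=1.3660
  (v31,v1,v2) [--+] → (1.1918, 0, -1.22362)–(1.1918, -1.18668, -0.547)  len=1.3660
  (v31,v2,v32) [-+-] → (1.1918, -1.18668, -0.547)–(1.1918, -1.18668, 0.543672)  len=1.0907
  (v32,v2,v3) [-++] → (1.1918, -1.18668, 0.543672)–(1.1918, -1.18668, 0.547)  len=0.0033
  (v32,v3,v33) [-+-] → (1.1918, -1.18668, 0.547)–(1.1918, -0.381629, 1.00608)  len=0.9267
  (v33,v3,v4) [-+-] → (1.1918, -0.381629, 1.00608)–(1.1918, 0, 1.22362)  len=0.4393

Chained into 1 loop(s):
  loop 1: 10 segments, perimeter = 7.6521
Total perimeter = 7.652

loops=1 perimeter=7.652


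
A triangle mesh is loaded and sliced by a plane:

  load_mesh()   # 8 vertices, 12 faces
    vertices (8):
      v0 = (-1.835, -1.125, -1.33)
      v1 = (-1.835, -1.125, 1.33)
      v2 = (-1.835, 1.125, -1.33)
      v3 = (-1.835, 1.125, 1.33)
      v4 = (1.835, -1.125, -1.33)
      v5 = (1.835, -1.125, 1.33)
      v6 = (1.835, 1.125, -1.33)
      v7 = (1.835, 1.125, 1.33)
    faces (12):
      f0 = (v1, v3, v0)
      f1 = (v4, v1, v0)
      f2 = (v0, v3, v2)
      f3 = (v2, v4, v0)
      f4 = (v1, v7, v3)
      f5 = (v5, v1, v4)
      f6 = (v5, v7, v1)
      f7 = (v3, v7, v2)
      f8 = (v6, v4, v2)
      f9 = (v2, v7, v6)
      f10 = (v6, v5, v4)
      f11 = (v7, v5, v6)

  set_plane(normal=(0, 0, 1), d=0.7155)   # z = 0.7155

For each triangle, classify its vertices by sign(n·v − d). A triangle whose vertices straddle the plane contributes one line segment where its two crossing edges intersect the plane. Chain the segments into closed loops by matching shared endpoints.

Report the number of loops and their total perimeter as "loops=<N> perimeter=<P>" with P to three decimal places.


loops=1 perimeter=11.840

Straddling triangles (8 of 12):
  (v1,v3,v0) [++-] → (-1.835, 0.605216, 0.7155)–(-1.835, -1.125, 0.7155)  len=1.7302
  (v4,v1,v0) [-+-] → (-0.987175, -1.125, 0.7155)–(-1.835, -1.125, 0.7155)  len=0.8478
  (v0,v3,v2) [-+-] → (-1.835, 0.605216, 0.7155)–(-1.835, 1.125, 0.7155)  len=0.5198
  (v5,v1,v4) [++-] → (-0.987175, -1.125, 0.7155)–(1.835, -1.125, 0.7155)  len=2.8222
  (v3,v7,v2) [++-] → (0.987175, 1.125, 0.7155)–(-1.835, 1.125, 0.7155)  len=2.8222
  (v2,v7,v6) [-+-] → (0.987175, 1.125, 0.7155)–(1.835, 1.125, 0.7155)  len=0.8478
  (v6,v5,v4) [-+-] → (1.835, -0.605216, 0.7155)–(1.835, -1.125, 0.7155)  len=0.5198
  (v7,v5,v6) [++-] → (1.835, -0.605216, 0.7155)–(1.835, 1.125, 0.7155)  len=1.7302

Chained into 1 loop(s):
  loop 1: 8 segments, perimeter = 11.8400
Total perimeter = 11.840


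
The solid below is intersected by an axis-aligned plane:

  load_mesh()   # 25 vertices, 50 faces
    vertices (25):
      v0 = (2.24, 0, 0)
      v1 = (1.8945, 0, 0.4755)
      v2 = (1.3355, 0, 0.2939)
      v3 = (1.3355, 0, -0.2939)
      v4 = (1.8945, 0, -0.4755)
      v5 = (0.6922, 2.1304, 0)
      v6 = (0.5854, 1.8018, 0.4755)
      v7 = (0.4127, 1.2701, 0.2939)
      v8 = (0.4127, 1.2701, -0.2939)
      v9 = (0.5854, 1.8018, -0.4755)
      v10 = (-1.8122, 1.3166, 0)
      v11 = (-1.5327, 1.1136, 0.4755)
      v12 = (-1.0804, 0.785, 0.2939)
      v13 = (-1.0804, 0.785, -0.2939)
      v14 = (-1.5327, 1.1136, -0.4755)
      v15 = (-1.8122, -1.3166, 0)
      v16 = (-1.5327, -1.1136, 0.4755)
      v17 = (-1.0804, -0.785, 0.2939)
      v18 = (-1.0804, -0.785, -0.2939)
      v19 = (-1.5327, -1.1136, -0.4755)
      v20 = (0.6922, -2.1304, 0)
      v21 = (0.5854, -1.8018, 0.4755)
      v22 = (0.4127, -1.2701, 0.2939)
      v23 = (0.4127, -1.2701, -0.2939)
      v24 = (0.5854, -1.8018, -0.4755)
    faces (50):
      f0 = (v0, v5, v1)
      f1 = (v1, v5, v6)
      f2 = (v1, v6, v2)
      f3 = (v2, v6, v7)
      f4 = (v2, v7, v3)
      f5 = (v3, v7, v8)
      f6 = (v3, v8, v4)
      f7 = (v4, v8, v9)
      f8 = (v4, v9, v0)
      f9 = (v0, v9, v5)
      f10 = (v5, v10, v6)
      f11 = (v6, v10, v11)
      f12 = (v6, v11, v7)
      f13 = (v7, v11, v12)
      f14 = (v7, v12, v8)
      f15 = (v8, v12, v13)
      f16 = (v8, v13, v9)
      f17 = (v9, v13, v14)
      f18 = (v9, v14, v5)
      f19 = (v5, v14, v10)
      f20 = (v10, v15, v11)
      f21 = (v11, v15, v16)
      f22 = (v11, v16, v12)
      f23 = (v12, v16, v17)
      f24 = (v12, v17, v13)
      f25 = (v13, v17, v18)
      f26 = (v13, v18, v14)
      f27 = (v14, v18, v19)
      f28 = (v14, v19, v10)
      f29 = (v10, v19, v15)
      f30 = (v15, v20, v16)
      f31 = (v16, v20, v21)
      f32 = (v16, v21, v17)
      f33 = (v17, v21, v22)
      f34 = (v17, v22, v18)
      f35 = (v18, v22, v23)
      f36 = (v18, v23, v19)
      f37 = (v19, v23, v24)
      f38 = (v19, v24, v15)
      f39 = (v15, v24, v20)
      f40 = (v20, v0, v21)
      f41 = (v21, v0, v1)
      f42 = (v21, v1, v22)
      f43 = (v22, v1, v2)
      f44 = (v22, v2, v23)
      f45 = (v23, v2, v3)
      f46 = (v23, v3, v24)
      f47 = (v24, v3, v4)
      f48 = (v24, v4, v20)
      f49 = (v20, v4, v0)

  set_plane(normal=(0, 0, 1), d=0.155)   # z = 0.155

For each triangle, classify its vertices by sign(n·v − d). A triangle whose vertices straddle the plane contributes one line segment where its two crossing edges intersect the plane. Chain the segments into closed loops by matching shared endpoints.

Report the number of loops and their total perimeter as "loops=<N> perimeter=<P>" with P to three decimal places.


Straddling triangles (20 of 50):
  (v0,v5,v1) [--+] → (1.08412, 1.43595, 0.155)–(2.12738, 0, 0.155)  len=1.7749
  (v1,v5,v6) [+-+] → (1.08412, 1.43595, 0.155)–(0.657386, 2.02329, 0.155)  len=0.7260
  (v2,v7,v3) [++-] → (0.630762, 0.969969, 0.155)–(1.3355, 0, 0.155)  len=1.1990
  (v3,v7,v8) [-+-] → (0.630762, 0.969969, 0.155)–(0.4127, 1.2701, 0.155)  len=0.3710
  (v5,v10,v6) [--+] → (-1.03065, 1.47476, 0.155)–(0.657386, 2.02329, 0.155)  len=1.7749
  (v6,v10,v11) [+-+] → (-1.03065, 1.47476, 0.155)–(-1.72109, 1.25043, 0.155)  len=0.7260
  (v7,v12,v8) [++-] → (-0.727573, 0.899631, 0.155)–(0.4127, 1.2701, 0.155)  len=1.1989
  (v8,v12,v13) [-+-] → (-0.727573, 0.899631, 0.155)–(-1.0804, 0.785, 0.155)  len=0.3710
  (v10,v15,v11) [--+] → (-1.72109, -0.524421, 0.155)–(-1.72109, 1.25043, 0.155)  len=1.7748
  (v11,v15,v16) [+-+] → (-1.72109, -0.524421, 0.155)–(-1.72109, -1.25043, 0.155)  len=0.7260
  (v12,v17,v13) [++-] → (-1.0804, -0.414001, 0.155)–(-1.0804, 0.785, 0.155)  len=1.1990
  (v13,v17,v18) [-+-] → (-1.0804, -0.414001, 0.155)–(-1.0804, -0.785, 0.155)  len=0.3710
  (v15,v20,v16) [--+] → (-0.0330566, -1.79895, 0.155)–(-1.72109, -1.25043, 0.155)  len=1.7749
  (v16,v20,v21) [+-+] → (-0.0330566, -1.79895, 0.155)–(0.657386, -2.02329, 0.155)  len=0.7260
  (v17,v22,v18) [++-] → (0.0598732, -1.15547, 0.155)–(-1.0804, -0.785, 0.155)  len=1.1989
  (v18,v22,v23) [-+-] → (0.0598732, -1.15547, 0.155)–(0.4127, -1.2701, 0.155)  len=0.3710
  (v20,v0,v21) [--+] → (1.70065, -0.587338, 0.155)–(0.657386, -2.02329, 0.155)  len=1.7749
  (v21,v0,v1) [+-+] → (1.70065, -0.587338, 0.155)–(2.12738, 0, 0.155)  len=0.7260
  (v22,v2,v23) [++-] → (1.11744, -0.300131, 0.155)–(0.4127, -1.2701, 0.155)  len=1.1990
  (v23,v2,v3) [-+-] → (1.11744, -0.300131, 0.155)–(1.3355, 0, 0.155)  len=0.3710

Chained into 2 loop(s):
  loop 1: 10 segments, perimeter = 12.5045
  loop 2: 10 segments, perimeter = 7.8497
Total perimeter = 20.354

loops=2 perimeter=20.354


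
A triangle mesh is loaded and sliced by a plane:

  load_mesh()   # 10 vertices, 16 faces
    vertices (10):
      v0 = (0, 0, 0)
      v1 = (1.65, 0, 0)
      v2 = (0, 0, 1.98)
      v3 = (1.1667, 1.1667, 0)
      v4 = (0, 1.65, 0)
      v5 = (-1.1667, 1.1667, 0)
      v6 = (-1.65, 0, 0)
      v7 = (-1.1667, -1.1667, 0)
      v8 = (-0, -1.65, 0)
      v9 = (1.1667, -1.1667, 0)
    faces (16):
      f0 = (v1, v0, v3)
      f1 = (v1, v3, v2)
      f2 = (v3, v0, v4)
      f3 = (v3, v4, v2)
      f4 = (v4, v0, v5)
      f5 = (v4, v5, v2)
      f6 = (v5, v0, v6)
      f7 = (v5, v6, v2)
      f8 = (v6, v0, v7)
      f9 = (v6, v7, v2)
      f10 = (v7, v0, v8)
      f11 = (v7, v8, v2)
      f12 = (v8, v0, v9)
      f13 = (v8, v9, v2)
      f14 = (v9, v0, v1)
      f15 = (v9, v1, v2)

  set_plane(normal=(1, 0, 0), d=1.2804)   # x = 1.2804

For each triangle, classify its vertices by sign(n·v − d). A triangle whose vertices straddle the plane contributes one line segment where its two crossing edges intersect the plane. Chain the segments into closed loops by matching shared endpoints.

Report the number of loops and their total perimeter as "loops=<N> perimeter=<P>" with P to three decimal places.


Straddling triangles (4 of 16):
  (v1,v0,v3) [+--] → (1.2804, 0, 0)–(1.2804, 0.892225, 0)  len=0.8922
  (v1,v3,v2) [+--] → (1.2804, 0.892225, 0)–(1.2804, 0, 0.44352)  len=0.9964
  (v9,v0,v1) [--+] → (1.2804, 0, 0)–(1.2804, -0.892225, 0)  len=0.8922
  (v9,v1,v2) [-+-] → (1.2804, -0.892225, 0)–(1.2804, 0, 0.44352)  len=0.9964

Chained into 1 loop(s):
  loop 1: 4 segments, perimeter = 3.7772
Total perimeter = 3.777

loops=1 perimeter=3.777


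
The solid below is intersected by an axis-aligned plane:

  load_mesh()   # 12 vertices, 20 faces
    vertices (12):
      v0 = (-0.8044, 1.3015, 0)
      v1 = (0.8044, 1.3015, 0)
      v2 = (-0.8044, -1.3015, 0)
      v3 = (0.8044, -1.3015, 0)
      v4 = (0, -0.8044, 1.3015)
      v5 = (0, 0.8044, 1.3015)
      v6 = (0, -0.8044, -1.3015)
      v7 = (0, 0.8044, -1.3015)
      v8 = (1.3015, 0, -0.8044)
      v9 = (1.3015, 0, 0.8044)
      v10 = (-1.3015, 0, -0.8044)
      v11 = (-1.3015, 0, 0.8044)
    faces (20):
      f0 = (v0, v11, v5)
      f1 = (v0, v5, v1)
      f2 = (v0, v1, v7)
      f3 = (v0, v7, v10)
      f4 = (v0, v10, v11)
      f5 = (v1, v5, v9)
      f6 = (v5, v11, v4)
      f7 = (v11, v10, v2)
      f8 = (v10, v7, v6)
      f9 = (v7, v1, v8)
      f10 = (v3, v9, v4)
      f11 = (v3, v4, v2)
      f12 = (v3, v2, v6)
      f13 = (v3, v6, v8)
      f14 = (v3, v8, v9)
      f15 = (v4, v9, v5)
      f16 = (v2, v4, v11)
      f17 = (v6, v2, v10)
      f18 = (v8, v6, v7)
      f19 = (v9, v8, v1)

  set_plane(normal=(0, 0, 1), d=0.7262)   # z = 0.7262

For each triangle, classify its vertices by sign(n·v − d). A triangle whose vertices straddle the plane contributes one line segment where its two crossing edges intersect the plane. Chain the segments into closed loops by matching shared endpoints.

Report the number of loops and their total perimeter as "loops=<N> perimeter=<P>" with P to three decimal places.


Straddling triangles (10 of 20):
  (v0,v11,v5) [-++] → (-1.25317, 0.126526, 0.7262)–(-0.355568, 1.02413, 0.7262)  len=1.2694
  (v0,v5,v1) [-+-] → (-0.355568, 1.02413, 0.7262)–(0.355568, 1.02413, 0.7262)  len=0.7111
  (v0,v10,v11) [--+] → (-1.3015, 0, 0.7262)–(-1.25317, 0.126526, 0.7262)  len=0.1354
  (v1,v5,v9) [-++] → (0.355568, 1.02413, 0.7262)–(1.25317, 0.126526, 0.7262)  len=1.2694
  (v11,v10,v2) [+--] → (-1.3015, 0, 0.7262)–(-1.25317, -0.126526, 0.7262)  len=0.1354
  (v3,v9,v4) [-++] → (1.25317, -0.126526, 0.7262)–(0.355568, -1.02413, 0.7262)  len=1.2694
  (v3,v4,v2) [-+-] → (0.355568, -1.02413, 0.7262)–(-0.355568, -1.02413, 0.7262)  len=0.7111
  (v3,v8,v9) [--+] → (1.3015, 0, 0.7262)–(1.25317, -0.126526, 0.7262)  len=0.1354
  (v2,v4,v11) [-++] → (-0.355568, -1.02413, 0.7262)–(-1.25317, -0.126526, 0.7262)  len=1.2694
  (v9,v8,v1) [+--] → (1.3015, 0, 0.7262)–(1.25317, 0.126526, 0.7262)  len=0.1354

Chained into 1 loop(s):
  loop 1: 10 segments, perimeter = 7.0417
Total perimeter = 7.042

loops=1 perimeter=7.042


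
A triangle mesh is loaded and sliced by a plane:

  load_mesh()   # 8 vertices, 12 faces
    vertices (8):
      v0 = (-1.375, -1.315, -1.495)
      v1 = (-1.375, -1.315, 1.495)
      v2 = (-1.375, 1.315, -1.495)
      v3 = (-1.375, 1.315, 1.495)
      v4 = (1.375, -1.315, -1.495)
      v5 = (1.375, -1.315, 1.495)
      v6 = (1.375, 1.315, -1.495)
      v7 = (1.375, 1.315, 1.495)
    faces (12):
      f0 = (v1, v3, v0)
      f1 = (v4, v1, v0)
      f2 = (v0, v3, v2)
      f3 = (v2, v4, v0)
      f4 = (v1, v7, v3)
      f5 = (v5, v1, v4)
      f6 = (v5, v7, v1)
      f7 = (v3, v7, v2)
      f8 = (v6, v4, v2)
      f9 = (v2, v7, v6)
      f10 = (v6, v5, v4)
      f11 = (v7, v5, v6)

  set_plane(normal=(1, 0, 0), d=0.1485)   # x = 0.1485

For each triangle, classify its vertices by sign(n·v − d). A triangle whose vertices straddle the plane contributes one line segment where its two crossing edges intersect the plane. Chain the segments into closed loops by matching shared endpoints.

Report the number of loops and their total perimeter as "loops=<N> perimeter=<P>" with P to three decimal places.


loops=1 perimeter=11.240

Straddling triangles (8 of 12):
  (v4,v1,v0) [+--] → (0.1485, -1.315, -0.16146)–(0.1485, -1.315, -1.495)  len=1.3335
  (v2,v4,v0) [-+-] → (0.1485, -0.14202, -1.495)–(0.1485, -1.315, -1.495)  len=1.1730
  (v1,v7,v3) [-+-] → (0.1485, 0.14202, 1.495)–(0.1485, 1.315, 1.495)  len=1.1730
  (v5,v1,v4) [+-+] → (0.1485, -1.315, 1.495)–(0.1485, -1.315, -0.16146)  len=1.6565
  (v5,v7,v1) [++-] → (0.1485, 0.14202, 1.495)–(0.1485, -1.315, 1.495)  len=1.4570
  (v3,v7,v2) [-+-] → (0.1485, 1.315, 1.495)–(0.1485, 1.315, 0.16146)  len=1.3335
  (v6,v4,v2) [++-] → (0.1485, -0.14202, -1.495)–(0.1485, 1.315, -1.495)  len=1.4570
  (v2,v7,v6) [-++] → (0.1485, 1.315, 0.16146)–(0.1485, 1.315, -1.495)  len=1.6565

Chained into 1 loop(s):
  loop 1: 8 segments, perimeter = 11.2400
Total perimeter = 11.240


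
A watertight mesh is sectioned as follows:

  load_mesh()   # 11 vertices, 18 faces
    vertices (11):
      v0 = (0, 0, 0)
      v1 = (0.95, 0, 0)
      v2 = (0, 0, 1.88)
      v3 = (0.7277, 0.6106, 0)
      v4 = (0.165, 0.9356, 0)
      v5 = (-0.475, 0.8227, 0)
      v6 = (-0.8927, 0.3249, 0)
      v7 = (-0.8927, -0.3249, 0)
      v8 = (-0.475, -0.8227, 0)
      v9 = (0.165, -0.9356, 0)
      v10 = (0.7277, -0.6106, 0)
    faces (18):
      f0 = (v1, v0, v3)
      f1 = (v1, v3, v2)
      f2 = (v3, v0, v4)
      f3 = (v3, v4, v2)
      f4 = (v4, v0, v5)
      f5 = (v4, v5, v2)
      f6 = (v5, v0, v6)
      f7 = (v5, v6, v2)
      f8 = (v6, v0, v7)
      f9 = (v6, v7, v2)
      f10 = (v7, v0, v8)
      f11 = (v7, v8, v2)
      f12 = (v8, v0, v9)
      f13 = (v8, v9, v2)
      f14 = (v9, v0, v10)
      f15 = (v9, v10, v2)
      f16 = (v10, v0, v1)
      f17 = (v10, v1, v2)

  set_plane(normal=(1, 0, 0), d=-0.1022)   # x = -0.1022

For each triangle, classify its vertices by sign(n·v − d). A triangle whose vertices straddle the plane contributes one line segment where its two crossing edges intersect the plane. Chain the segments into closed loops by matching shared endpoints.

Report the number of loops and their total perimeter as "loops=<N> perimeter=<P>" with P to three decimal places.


loops=1 perimeter=5.598

Straddling triangles (10 of 18):
  (v4,v0,v5) [++-] → (-0.1022, 0.17701, 0)–(-0.1022, 0.888464, 0)  len=0.7115
  (v4,v5,v2) [+-+] → (-0.1022, 0.888464, 0)–(-0.1022, 0.17701, 1.4755)  len=1.6381
  (v5,v0,v6) [-+-] → (-0.1022, 0.17701, 0)–(-0.1022, 0.0371959, 0)  len=0.1398
  (v5,v6,v2) [--+] → (-0.1022, 0.0371959, 1.66477)–(-0.1022, 0.17701, 1.4755)  len=0.2353
  (v6,v0,v7) [-+-] → (-0.1022, 0.0371959, 0)–(-0.1022, -0.0371959, 0)  len=0.0744
  (v6,v7,v2) [--+] → (-0.1022, -0.0371959, 1.66477)–(-0.1022, 0.0371959, 1.66477)  len=0.0744
  (v7,v0,v8) [-+-] → (-0.1022, -0.0371959, 0)–(-0.1022, -0.17701, 0)  len=0.1398
  (v7,v8,v2) [--+] → (-0.1022, -0.17701, 1.4755)–(-0.1022, -0.0371959, 1.66477)  len=0.2353
  (v8,v0,v9) [-++] → (-0.1022, -0.17701, 0)–(-0.1022, -0.888464, 0)  len=0.7115
  (v8,v9,v2) [-++] → (-0.1022, -0.888464, 0)–(-0.1022, -0.17701, 1.4755)  len=1.6381

Chained into 1 loop(s):
  loop 1: 10 segments, perimeter = 5.5981
Total perimeter = 5.598


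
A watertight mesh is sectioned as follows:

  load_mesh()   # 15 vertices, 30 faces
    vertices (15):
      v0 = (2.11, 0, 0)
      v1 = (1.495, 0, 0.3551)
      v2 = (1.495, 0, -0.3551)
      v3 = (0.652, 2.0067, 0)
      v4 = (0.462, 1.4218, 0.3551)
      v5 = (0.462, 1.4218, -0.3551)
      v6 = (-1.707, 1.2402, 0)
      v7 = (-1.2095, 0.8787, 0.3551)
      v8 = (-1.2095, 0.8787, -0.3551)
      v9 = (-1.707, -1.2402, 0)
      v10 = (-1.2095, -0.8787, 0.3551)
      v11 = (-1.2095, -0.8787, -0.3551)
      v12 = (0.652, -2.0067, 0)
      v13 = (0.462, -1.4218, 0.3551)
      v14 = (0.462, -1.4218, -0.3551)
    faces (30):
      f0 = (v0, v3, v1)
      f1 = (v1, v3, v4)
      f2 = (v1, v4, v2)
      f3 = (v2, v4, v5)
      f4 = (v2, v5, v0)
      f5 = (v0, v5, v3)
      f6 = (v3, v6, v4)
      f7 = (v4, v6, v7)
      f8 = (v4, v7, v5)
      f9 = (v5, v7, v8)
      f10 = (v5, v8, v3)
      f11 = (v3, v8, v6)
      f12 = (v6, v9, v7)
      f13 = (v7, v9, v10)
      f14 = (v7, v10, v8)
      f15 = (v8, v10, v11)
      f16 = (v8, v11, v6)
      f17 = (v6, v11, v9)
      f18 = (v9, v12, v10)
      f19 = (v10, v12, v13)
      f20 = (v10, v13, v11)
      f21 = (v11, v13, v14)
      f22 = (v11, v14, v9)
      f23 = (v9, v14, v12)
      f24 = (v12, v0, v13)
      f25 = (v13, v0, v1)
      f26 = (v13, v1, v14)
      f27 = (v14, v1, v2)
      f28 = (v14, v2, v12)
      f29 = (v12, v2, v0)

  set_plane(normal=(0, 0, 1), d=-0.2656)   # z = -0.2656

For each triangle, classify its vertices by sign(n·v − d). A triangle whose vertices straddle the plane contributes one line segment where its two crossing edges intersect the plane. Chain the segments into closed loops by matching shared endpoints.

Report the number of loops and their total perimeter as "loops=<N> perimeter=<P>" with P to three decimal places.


loops=2 perimeter=18.486

Straddling triangles (20 of 30):
  (v1,v4,v2) [++-] → (1.36482, 0.179176, -0.2656)–(1.495, 0, -0.2656)  len=0.2215
  (v2,v4,v5) [-+-] → (1.36482, 0.179176, -0.2656)–(0.462, 1.4218, -0.2656)  len=1.5360
  (v2,v5,v0) [--+] → (0.877365, 1.06345, -0.2656)–(1.65001, 0, -0.2656)  len=1.3145
  (v0,v5,v3) [+-+] → (0.877365, 1.06345, -0.2656)–(0.509888, 1.56922, -0.2656)  len=0.6252
  (v4,v7,v5) [++-] → (0.251356, 1.35336, -0.2656)–(0.462, 1.4218, -0.2656)  len=0.2215
  (v5,v7,v8) [-+-] → (0.251356, 1.35336, -0.2656)–(-1.2095, 0.8787, -0.2656)  len=1.5360
  (v5,v8,v3) [--+] → (-0.740324, 1.163, -0.2656)–(0.509888, 1.56922, -0.2656)  len=1.3146
  (v3,v8,v6) [+-+] → (-0.740324, 1.163, -0.2656)–(-1.33489, 0.969813, -0.2656)  len=0.6252
  (v7,v10,v8) [++-] → (-1.2095, 0.657231, -0.2656)–(-1.2095, 0.8787, -0.2656)  len=0.2215
  (v8,v10,v11) [-+-] → (-1.2095, 0.657231, -0.2656)–(-1.2095, -0.8787, -0.2656)  len=1.5359
  (v8,v11,v6) [--+] → (-1.33489, -0.344649, -0.2656)–(-1.33489, 0.969813, -0.2656)  len=1.3145
  (v6,v11,v9) [+-+] → (-1.33489, -0.344649, -0.2656)–(-1.33489, -0.969813, -0.2656)  len=0.6252
  (v10,v13,v11) [++-] → (-0.998856, -0.947142, -0.2656)–(-1.2095, -0.8787, -0.2656)  len=0.2215
  (v11,v13,v14) [-+-] → (-0.998856, -0.947142, -0.2656)–(0.462, -1.4218, -0.2656)  len=1.5360
  (v11,v14,v9) [--+] → (-0.0846784, -1.37603, -0.2656)–(-1.33489, -0.969813, -0.2656)  len=1.3146
  (v9,v14,v12) [+-+] → (-0.0846784, -1.37603, -0.2656)–(0.509888, -1.56922, -0.2656)  len=0.6252
  (v13,v1,v14) [++-] → (0.59218, -1.24262, -0.2656)–(0.462, -1.4218, -0.2656)  len=0.2215
  (v14,v1,v2) [-+-] → (0.59218, -1.24262, -0.2656)–(1.495, 0, -0.2656)  len=1.5360
  (v14,v2,v12) [--+] → (1.28253, -0.505772, -0.2656)–(0.509888, -1.56922, -0.2656)  len=1.3145
  (v12,v2,v0) [+-+] → (1.28253, -0.505772, -0.2656)–(1.65001, 0, -0.2656)  len=0.6252

Chained into 2 loop(s):
  loop 1: 10 segments, perimeter = 8.7873
  loop 2: 10 segments, perimeter = 9.6984
Total perimeter = 18.486
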